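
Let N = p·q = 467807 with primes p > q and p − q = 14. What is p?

Since p = q + 14, we have 467807 = q(q + 14), so q² + 14q − 467807 = 0.
Discriminant: 14² + 4·467807 = 196 + 1871228 = 1871424; √1871424 = 1368.
q = (−14 + 1368)/2 = 677, and p = q + 14 = 691.
Check: 677 · 691 = 467807.

691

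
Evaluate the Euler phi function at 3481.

Factor: 3481 = 59^2.
φ(3481) = 59^1·(59−1) = 3422.

3422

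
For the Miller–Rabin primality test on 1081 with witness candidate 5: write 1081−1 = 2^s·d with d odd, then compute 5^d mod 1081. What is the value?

608

1081 − 1 = 1080 = 2^3 · 135, so d = 135.
5^1 ≡ 5 (mod 1081)
5^2 ≡ 5^2 = 25 ≡ 25 (mod 1081)
5^4 ≡ 25^2 = 625 ≡ 625 (mod 1081)
5^8 ≡ 625^2 = 390625 ≡ 384 (mod 1081)
5^16 ≡ 384^2 = 147456 ≡ 440 (mod 1081)
5^32 ≡ 440^2 = 193600 ≡ 101 (mod 1081)
5^64 ≡ 101^2 = 10201 ≡ 472 (mod 1081)
5^128 ≡ 472^2 = 222784 ≡ 98 (mod 1081)
135 = 128 + 4 + 2 + 1 in binary powers of 2.
So 5^135 ≡ 98 · 625 · 25 · 5 ≡ 608 (mod 1081).
Squaring chain: 608 → 1043 → 363; never reaches −1, so base 5 is a Miller–Rabin witness that 1081 is composite.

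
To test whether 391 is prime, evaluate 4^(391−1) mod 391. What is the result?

288

4^1 ≡ 4 (mod 391)
4^2 ≡ 4^2 = 16 ≡ 16 (mod 391)
4^4 ≡ 16^2 = 256 ≡ 256 (mod 391)
4^8 ≡ 256^2 = 65536 ≡ 239 (mod 391)
4^16 ≡ 239^2 = 57121 ≡ 35 (mod 391)
4^32 ≡ 35^2 = 1225 ≡ 52 (mod 391)
4^64 ≡ 52^2 = 2704 ≡ 358 (mod 391)
4^128 ≡ 358^2 = 128164 ≡ 307 (mod 391)
4^256 ≡ 307^2 = 94249 ≡ 18 (mod 391)
390 = 256 + 128 + 4 + 2 in binary powers of 2.
So 4^390 ≡ 18 · 307 · 256 · 16 ≡ 288 (mod 391).
Since 288 ≠ 1, base 4 is a Fermat witness: 391 is composite.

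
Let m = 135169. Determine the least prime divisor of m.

135169 is odd.
Digit sum 25, not divisible by 3.
Ends in 9: not divisible by 5.
7: 135169 = 7·19309 + 6
11: 135169 = 11·12288 + 1
13: 135169 = 13·10397 + 8
17: 135169 = 17·7951 + 2
19: 135169 = 19·7114 + 3
23: 135169 = 23·5876 + 21
29: 135169 = 29·4661

29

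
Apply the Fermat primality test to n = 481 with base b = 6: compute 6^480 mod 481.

6^1 ≡ 6 (mod 481)
6^2 ≡ 6^2 = 36 ≡ 36 (mod 481)
6^4 ≡ 36^2 = 1296 ≡ 334 (mod 481)
6^8 ≡ 334^2 = 111556 ≡ 445 (mod 481)
6^16 ≡ 445^2 = 198025 ≡ 334 (mod 481)
6^32 ≡ 334^2 = 111556 ≡ 445 (mod 481)
6^64 ≡ 445^2 = 198025 ≡ 334 (mod 481)
6^128 ≡ 334^2 = 111556 ≡ 445 (mod 481)
6^256 ≡ 445^2 = 198025 ≡ 334 (mod 481)
480 = 256 + 128 + 64 + 32 in binary powers of 2.
So 6^480 ≡ 334 · 445 · 334 · 445 ≡ 1 (mod 481).
Since the result is 1, base 6 gives no evidence that 481 is composite.

1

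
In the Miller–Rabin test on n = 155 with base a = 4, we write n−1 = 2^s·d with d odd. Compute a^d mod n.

109

155 − 1 = 154 = 2^1 · 77, so d = 77.
4^1 ≡ 4 (mod 155)
4^2 ≡ 4^2 = 16 ≡ 16 (mod 155)
4^4 ≡ 16^2 = 256 ≡ 101 (mod 155)
4^8 ≡ 101^2 = 10201 ≡ 126 (mod 155)
4^16 ≡ 126^2 = 15876 ≡ 66 (mod 155)
4^32 ≡ 66^2 = 4356 ≡ 16 (mod 155)
4^64 ≡ 16^2 = 256 ≡ 101 (mod 155)
77 = 64 + 8 + 4 + 1 in binary powers of 2.
So 4^77 ≡ 101 · 126 · 101 · 4 ≡ 109 (mod 155).
Squaring chain: 109; never reaches −1, so base 4 is a Miller–Rabin witness that 155 is composite.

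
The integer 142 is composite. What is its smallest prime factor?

2

142 is even: 2 divides it.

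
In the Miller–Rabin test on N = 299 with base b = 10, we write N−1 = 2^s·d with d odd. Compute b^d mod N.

17

299 − 1 = 298 = 2^1 · 149, so d = 149.
10^1 ≡ 10 (mod 299)
10^2 ≡ 10^2 = 100 ≡ 100 (mod 299)
10^4 ≡ 100^2 = 10000 ≡ 133 (mod 299)
10^8 ≡ 133^2 = 17689 ≡ 48 (mod 299)
10^16 ≡ 48^2 = 2304 ≡ 211 (mod 299)
10^32 ≡ 211^2 = 44521 ≡ 269 (mod 299)
10^64 ≡ 269^2 = 72361 ≡ 3 (mod 299)
10^128 ≡ 3^2 = 9 ≡ 9 (mod 299)
149 = 128 + 16 + 4 + 1 in binary powers of 2.
So 10^149 ≡ 9 · 211 · 133 · 10 ≡ 17 (mod 299).
Squaring chain: 17; never reaches −1, so base 10 is a Miller–Rabin witness that 299 is composite.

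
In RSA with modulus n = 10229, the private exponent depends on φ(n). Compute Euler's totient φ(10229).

9984

Factor: 10229 = 53 · 193.
φ(10229) = (53−1) · (193−1) = 52 · 192 = 9984.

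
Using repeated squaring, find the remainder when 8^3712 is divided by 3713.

8^1 ≡ 8 (mod 3713)
8^2 ≡ 8^2 = 64 ≡ 64 (mod 3713)
8^4 ≡ 64^2 = 4096 ≡ 383 (mod 3713)
8^8 ≡ 383^2 = 146689 ≡ 1882 (mod 3713)
8^16 ≡ 1882^2 = 3541924 ≡ 3435 (mod 3713)
8^32 ≡ 3435^2 = 11799225 ≡ 3024 (mod 3713)
8^64 ≡ 3024^2 = 9144576 ≡ 3170 (mod 3713)
8^128 ≡ 3170^2 = 10048900 ≡ 1522 (mod 3713)
8^256 ≡ 1522^2 = 2316484 ≡ 3285 (mod 3713)
8^512 ≡ 3285^2 = 10791225 ≡ 1247 (mod 3713)
8^1024 ≡ 1247^2 = 1555009 ≡ 2975 (mod 3713)
8^2048 ≡ 2975^2 = 8850625 ≡ 2546 (mod 3713)
3712 = 2048 + 1024 + 512 + 128 in binary powers of 2.
So 8^3712 ≡ 2546 · 2975 · 1247 · 1522 ≡ 3494 (mod 3713).
Since 3494 ≠ 1, base 8 is a Fermat witness: 3713 is composite.

3494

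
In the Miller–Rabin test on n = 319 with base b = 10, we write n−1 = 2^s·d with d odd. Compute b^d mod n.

21

319 − 1 = 318 = 2^1 · 159, so d = 159.
10^1 ≡ 10 (mod 319)
10^2 ≡ 10^2 = 100 ≡ 100 (mod 319)
10^4 ≡ 100^2 = 10000 ≡ 111 (mod 319)
10^8 ≡ 111^2 = 12321 ≡ 199 (mod 319)
10^16 ≡ 199^2 = 39601 ≡ 45 (mod 319)
10^32 ≡ 45^2 = 2025 ≡ 111 (mod 319)
10^64 ≡ 111^2 = 12321 ≡ 199 (mod 319)
10^128 ≡ 199^2 = 39601 ≡ 45 (mod 319)
159 = 128 + 16 + 8 + 4 + 2 + 1 in binary powers of 2.
So 10^159 ≡ 45 · 45 · 199 · 111 · 100 · 10 ≡ 21 (mod 319).
Squaring chain: 21; never reaches −1, so base 10 is a Miller–Rabin witness that 319 is composite.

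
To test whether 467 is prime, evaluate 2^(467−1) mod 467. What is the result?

1

2^1 ≡ 2 (mod 467)
2^2 ≡ 2^2 = 4 ≡ 4 (mod 467)
2^4 ≡ 4^2 = 16 ≡ 16 (mod 467)
2^8 ≡ 16^2 = 256 ≡ 256 (mod 467)
2^16 ≡ 256^2 = 65536 ≡ 156 (mod 467)
2^32 ≡ 156^2 = 24336 ≡ 52 (mod 467)
2^64 ≡ 52^2 = 2704 ≡ 369 (mod 467)
2^128 ≡ 369^2 = 136161 ≡ 264 (mod 467)
2^256 ≡ 264^2 = 69696 ≡ 113 (mod 467)
466 = 256 + 128 + 64 + 16 + 2 in binary powers of 2.
So 2^466 ≡ 113 · 264 · 369 · 156 · 4 ≡ 1 (mod 467).
Since the result is 1, base 2 gives no evidence that 467 is composite.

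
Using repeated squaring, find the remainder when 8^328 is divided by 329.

260

8^1 ≡ 8 (mod 329)
8^2 ≡ 8^2 = 64 ≡ 64 (mod 329)
8^4 ≡ 64^2 = 4096 ≡ 148 (mod 329)
8^8 ≡ 148^2 = 21904 ≡ 190 (mod 329)
8^16 ≡ 190^2 = 36100 ≡ 239 (mod 329)
8^32 ≡ 239^2 = 57121 ≡ 204 (mod 329)
8^64 ≡ 204^2 = 41616 ≡ 162 (mod 329)
8^128 ≡ 162^2 = 26244 ≡ 253 (mod 329)
8^256 ≡ 253^2 = 64009 ≡ 183 (mod 329)
328 = 256 + 64 + 8 in binary powers of 2.
So 8^328 ≡ 183 · 162 · 190 ≡ 260 (mod 329).
Since 260 ≠ 1, base 8 is a Fermat witness: 329 is composite.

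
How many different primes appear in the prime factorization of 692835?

6

692835 = 3 · 230945
230945 = 5 · 46189
46189 = 11 · 4199
4199 = 13 · 323
323 = 17 · 19
692835 = 3 · 5 · 11 · 13 · 17 · 19, which has 6 distinct prime factors.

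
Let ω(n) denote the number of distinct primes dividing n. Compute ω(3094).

3094 = 2 · 1547
1547 = 7 · 221
221 = 13 · 17
3094 = 2 · 7 · 13 · 17, which has 4 distinct prime factors.

4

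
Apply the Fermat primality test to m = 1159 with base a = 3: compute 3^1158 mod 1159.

1071

3^1 ≡ 3 (mod 1159)
3^2 ≡ 3^2 = 9 ≡ 9 (mod 1159)
3^4 ≡ 9^2 = 81 ≡ 81 (mod 1159)
3^8 ≡ 81^2 = 6561 ≡ 766 (mod 1159)
3^16 ≡ 766^2 = 586756 ≡ 302 (mod 1159)
3^32 ≡ 302^2 = 91204 ≡ 802 (mod 1159)
3^64 ≡ 802^2 = 643204 ≡ 1118 (mod 1159)
3^128 ≡ 1118^2 = 1249924 ≡ 522 (mod 1159)
3^256 ≡ 522^2 = 272484 ≡ 119 (mod 1159)
3^512 ≡ 119^2 = 14161 ≡ 253 (mod 1159)
3^1024 ≡ 253^2 = 64009 ≡ 264 (mod 1159)
1158 = 1024 + 128 + 4 + 2 in binary powers of 2.
So 3^1158 ≡ 264 · 522 · 81 · 9 ≡ 1071 (mod 1159).
Since 1071 ≠ 1, base 3 is a Fermat witness: 1159 is composite.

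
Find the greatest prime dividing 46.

46 = 2 · 23
23 is prime.
So 46 = 2 · 23; the largest prime factor is 23.

23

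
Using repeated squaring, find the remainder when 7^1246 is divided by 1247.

7^1 ≡ 7 (mod 1247)
7^2 ≡ 7^2 = 49 ≡ 49 (mod 1247)
7^4 ≡ 49^2 = 2401 ≡ 1154 (mod 1247)
7^8 ≡ 1154^2 = 1331716 ≡ 1167 (mod 1247)
7^16 ≡ 1167^2 = 1361889 ≡ 165 (mod 1247)
7^32 ≡ 165^2 = 27225 ≡ 1038 (mod 1247)
7^64 ≡ 1038^2 = 1077444 ≡ 36 (mod 1247)
7^128 ≡ 36^2 = 1296 ≡ 49 (mod 1247)
7^256 ≡ 49^2 = 2401 ≡ 1154 (mod 1247)
7^512 ≡ 1154^2 = 1331716 ≡ 1167 (mod 1247)
7^1024 ≡ 1167^2 = 1361889 ≡ 165 (mod 1247)
1246 = 1024 + 128 + 64 + 16 + 8 + 4 + 2 in binary powers of 2.
So 7^1246 ≡ 165 · 49 · 36 · 165 · 1167 · 1154 · 49 ≡ 552 (mod 1247).
Since 552 ≠ 1, base 7 is a Fermat witness: 1247 is composite.

552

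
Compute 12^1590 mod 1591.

84

12^1 ≡ 12 (mod 1591)
12^2 ≡ 12^2 = 144 ≡ 144 (mod 1591)
12^4 ≡ 144^2 = 20736 ≡ 53 (mod 1591)
12^8 ≡ 53^2 = 2809 ≡ 1218 (mod 1591)
12^16 ≡ 1218^2 = 1483524 ≡ 712 (mod 1591)
12^32 ≡ 712^2 = 506944 ≡ 1006 (mod 1591)
12^64 ≡ 1006^2 = 1012036 ≡ 160 (mod 1591)
12^128 ≡ 160^2 = 25600 ≡ 144 (mod 1591)
12^256 ≡ 144^2 = 20736 ≡ 53 (mod 1591)
12^512 ≡ 53^2 = 2809 ≡ 1218 (mod 1591)
12^1024 ≡ 1218^2 = 1483524 ≡ 712 (mod 1591)
1590 = 1024 + 512 + 32 + 16 + 4 + 2 in binary powers of 2.
So 12^1590 ≡ 712 · 1218 · 1006 · 712 · 53 · 144 ≡ 84 (mod 1591).
Since 84 ≠ 1, base 12 is a Fermat witness: 1591 is composite.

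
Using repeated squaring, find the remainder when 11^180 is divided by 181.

11^1 ≡ 11 (mod 181)
11^2 ≡ 11^2 = 121 ≡ 121 (mod 181)
11^4 ≡ 121^2 = 14641 ≡ 161 (mod 181)
11^8 ≡ 161^2 = 25921 ≡ 38 (mod 181)
11^16 ≡ 38^2 = 1444 ≡ 177 (mod 181)
11^32 ≡ 177^2 = 31329 ≡ 16 (mod 181)
11^64 ≡ 16^2 = 256 ≡ 75 (mod 181)
11^128 ≡ 75^2 = 5625 ≡ 14 (mod 181)
180 = 128 + 32 + 16 + 4 in binary powers of 2.
So 11^180 ≡ 14 · 16 · 177 · 161 ≡ 1 (mod 181).
Since the result is 1, base 11 gives no evidence that 181 is composite.

1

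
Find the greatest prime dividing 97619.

97619 = 31 · 3149
3149 = 47 · 67
67 is prime.
So 97619 = 31 · 47 · 67; the largest prime factor is 67.

67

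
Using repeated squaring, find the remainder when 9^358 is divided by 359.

1

9^1 ≡ 9 (mod 359)
9^2 ≡ 9^2 = 81 ≡ 81 (mod 359)
9^4 ≡ 81^2 = 6561 ≡ 99 (mod 359)
9^8 ≡ 99^2 = 9801 ≡ 108 (mod 359)
9^16 ≡ 108^2 = 11664 ≡ 176 (mod 359)
9^32 ≡ 176^2 = 30976 ≡ 102 (mod 359)
9^64 ≡ 102^2 = 10404 ≡ 352 (mod 359)
9^128 ≡ 352^2 = 123904 ≡ 49 (mod 359)
9^256 ≡ 49^2 = 2401 ≡ 247 (mod 359)
358 = 256 + 64 + 32 + 4 + 2 in binary powers of 2.
So 9^358 ≡ 247 · 352 · 102 · 99 · 81 ≡ 1 (mod 359).
Since the result is 1, base 9 gives no evidence that 359 is composite.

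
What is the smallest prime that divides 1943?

1943 is odd.
Digit sum 17, not divisible by 3.
Ends in 3: not divisible by 5.
7: 1943 = 7·277 + 4
11: 1943 = 11·176 + 7
13: 1943 = 13·149 + 6
17: 1943 = 17·114 + 5
19: 1943 = 19·102 + 5
23: 1943 = 23·84 + 11
29: 1943 = 29·67

29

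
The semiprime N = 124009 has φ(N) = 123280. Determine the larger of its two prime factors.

461

φ(n) = (p−1)(q−1) = n − (p+q) + 1, so p + q = 124009 − 123280 + 1 = 730.
p and q are the roots of t² − 730t + 124009 = 0.
Discriminant: 730² − 4·124009 = 532900 − 496036 = 36864; √36864 = 192.
q = (730 − 192)/2 = 269, p = (730 + 192)/2 = 461.
Check: 269 · 461 = 124009.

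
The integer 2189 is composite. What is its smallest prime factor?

2189 is odd.
Digit sum 20, not divisible by 3.
Ends in 9: not divisible by 5.
7: 2189 = 7·312 + 5
11: 2189 = 11·199

11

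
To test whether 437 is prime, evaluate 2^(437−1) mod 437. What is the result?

2^1 ≡ 2 (mod 437)
2^2 ≡ 2^2 = 4 ≡ 4 (mod 437)
2^4 ≡ 4^2 = 16 ≡ 16 (mod 437)
2^8 ≡ 16^2 = 256 ≡ 256 (mod 437)
2^16 ≡ 256^2 = 65536 ≡ 423 (mod 437)
2^32 ≡ 423^2 = 178929 ≡ 196 (mod 437)
2^64 ≡ 196^2 = 38416 ≡ 397 (mod 437)
2^128 ≡ 397^2 = 157609 ≡ 289 (mod 437)
2^256 ≡ 289^2 = 83521 ≡ 54 (mod 437)
436 = 256 + 128 + 32 + 16 + 4 in binary powers of 2.
So 2^436 ≡ 54 · 289 · 196 · 423 · 16 ≡ 358 (mod 437).
Since 358 ≠ 1, base 2 is a Fermat witness: 437 is composite.

358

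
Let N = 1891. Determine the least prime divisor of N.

1891 is odd.
Digit sum 19, not divisible by 3.
Ends in 1: not divisible by 5.
7: 1891 = 7·270 + 1
11: 1891 = 11·171 + 10
13: 1891 = 13·145 + 6
17: 1891 = 17·111 + 4
19: 1891 = 19·99 + 10
23: 1891 = 23·82 + 5
29: 1891 = 29·65 + 6
31: 1891 = 31·61

31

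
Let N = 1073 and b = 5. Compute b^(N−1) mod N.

5^1 ≡ 5 (mod 1073)
5^2 ≡ 5^2 = 25 ≡ 25 (mod 1073)
5^4 ≡ 25^2 = 625 ≡ 625 (mod 1073)
5^8 ≡ 625^2 = 390625 ≡ 53 (mod 1073)
5^16 ≡ 53^2 = 2809 ≡ 663 (mod 1073)
5^32 ≡ 663^2 = 439569 ≡ 712 (mod 1073)
5^64 ≡ 712^2 = 506944 ≡ 488 (mod 1073)
5^128 ≡ 488^2 = 238144 ≡ 1011 (mod 1073)
5^256 ≡ 1011^2 = 1022121 ≡ 625 (mod 1073)
5^512 ≡ 625^2 = 390625 ≡ 53 (mod 1073)
5^1024 ≡ 53^2 = 2809 ≡ 663 (mod 1073)
1072 = 1024 + 32 + 16 in binary powers of 2.
So 5^1072 ≡ 663 · 712 · 663 ≡ 488 (mod 1073).
Since 488 ≠ 1, base 5 is a Fermat witness: 1073 is composite.

488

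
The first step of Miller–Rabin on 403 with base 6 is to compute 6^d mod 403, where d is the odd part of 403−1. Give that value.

278

403 − 1 = 402 = 2^1 · 201, so d = 201.
6^1 ≡ 6 (mod 403)
6^2 ≡ 6^2 = 36 ≡ 36 (mod 403)
6^4 ≡ 36^2 = 1296 ≡ 87 (mod 403)
6^8 ≡ 87^2 = 7569 ≡ 315 (mod 403)
6^16 ≡ 315^2 = 99225 ≡ 87 (mod 403)
6^32 ≡ 87^2 = 7569 ≡ 315 (mod 403)
6^64 ≡ 315^2 = 99225 ≡ 87 (mod 403)
6^128 ≡ 87^2 = 7569 ≡ 315 (mod 403)
201 = 128 + 64 + 8 + 1 in binary powers of 2.
So 6^201 ≡ 315 · 87 · 315 · 6 ≡ 278 (mod 403).
Squaring chain: 278; never reaches −1, so base 6 is a Miller–Rabin witness that 403 is composite.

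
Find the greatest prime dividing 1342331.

53

1342331 = 19 · 70649
70649 = 31 · 2279
2279 = 43 · 53
53 is prime.
So 1342331 = 19 · 31 · 43 · 53; the largest prime factor is 53.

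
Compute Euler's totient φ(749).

Factor: 749 = 7 · 107.
φ(749) = (7−1) · (107−1) = 6 · 106 = 636.

636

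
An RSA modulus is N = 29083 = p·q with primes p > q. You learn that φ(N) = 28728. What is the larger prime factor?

229

φ(n) = (p−1)(q−1) = n − (p+q) + 1, so p + q = 29083 − 28728 + 1 = 356.
p and q are the roots of t² − 356t + 29083 = 0.
Discriminant: 356² − 4·29083 = 126736 − 116332 = 10404; √10404 = 102.
q = (356 − 102)/2 = 127, p = (356 + 102)/2 = 229.
Check: 127 · 229 = 29083.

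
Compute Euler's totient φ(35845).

27984

Factor: 35845 = 5 · 67 · 107.
φ(35845) = (5−1) · (67−1) · (107−1) = 4 · 66 · 106 = 27984.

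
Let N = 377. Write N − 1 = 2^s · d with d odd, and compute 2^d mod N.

377 − 1 = 376 = 2^3 · 47, so d = 47.
2^1 ≡ 2 (mod 377)
2^2 ≡ 2^2 = 4 ≡ 4 (mod 377)
2^4 ≡ 4^2 = 16 ≡ 16 (mod 377)
2^8 ≡ 16^2 = 256 ≡ 256 (mod 377)
2^16 ≡ 256^2 = 65536 ≡ 315 (mod 377)
2^32 ≡ 315^2 = 99225 ≡ 74 (mod 377)
47 = 32 + 8 + 4 + 2 + 1 in binary powers of 2.
So 2^47 ≡ 74 · 256 · 16 · 4 · 2 ≡ 345 (mod 377).
Squaring chain: 345 → 270 → 139; never reaches −1, so base 2 is a Miller–Rabin witness that 377 is composite.

345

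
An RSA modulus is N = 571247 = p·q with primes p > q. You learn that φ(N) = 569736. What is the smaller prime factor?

φ(n) = (p−1)(q−1) = n − (p+q) + 1, so p + q = 571247 − 569736 + 1 = 1512.
p and q are the roots of t² − 1512t + 571247 = 0.
Discriminant: 1512² − 4·571247 = 2286144 − 2284988 = 1156; √1156 = 34.
q = (1512 − 34)/2 = 739, p = (1512 + 34)/2 = 773.
Check: 739 · 773 = 571247.

739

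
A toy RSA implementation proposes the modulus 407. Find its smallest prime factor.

407 is odd.
Digit sum 11, not divisible by 3.
Ends in 7: not divisible by 5.
7: 407 = 7·58 + 1
11: 407 = 11·37

11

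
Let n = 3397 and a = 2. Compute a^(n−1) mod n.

2^1 ≡ 2 (mod 3397)
2^2 ≡ 2^2 = 4 ≡ 4 (mod 3397)
2^4 ≡ 4^2 = 16 ≡ 16 (mod 3397)
2^8 ≡ 16^2 = 256 ≡ 256 (mod 3397)
2^16 ≡ 256^2 = 65536 ≡ 993 (mod 3397)
2^32 ≡ 993^2 = 986049 ≡ 919 (mod 3397)
2^64 ≡ 919^2 = 844561 ≡ 2105 (mod 3397)
2^128 ≡ 2105^2 = 4431025 ≡ 1337 (mod 3397)
2^256 ≡ 1337^2 = 1787569 ≡ 747 (mod 3397)
2^512 ≡ 747^2 = 558009 ≡ 901 (mod 3397)
2^1024 ≡ 901^2 = 811801 ≡ 3315 (mod 3397)
2^2048 ≡ 3315^2 = 10989225 ≡ 3327 (mod 3397)
3396 = 2048 + 1024 + 256 + 64 + 4 in binary powers of 2.
So 2^3396 ≡ 3327 · 3315 · 747 · 2105 · 16 ≡ 2062 (mod 3397).
Since 2062 ≠ 1, base 2 is a Fermat witness: 3397 is composite.

2062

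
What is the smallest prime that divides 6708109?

6708109 is odd.
Digit sum 31, not divisible by 3.
Ends in 9: not divisible by 5.
7: 6708109 = 7·958301 + 2
11: 6708109 = 11·609828 + 1
13: 6708109 = 13·516008 + 5
17: 6708109 = 17·394594 + 11
19: 6708109 = 19·353058 + 7
23: 6708109 = 23·291656 + 21
29: 6708109 = 29·231314 + 3
31: 6708109 = 31·216390 + 19
37: 6708109 = 37·181300 + 9
41: 6708109 = 41·163612 + 17
43: 6708109 = 43·156002 + 23
47: 6708109 = 47·142725 + 34
53: 6708109 = 53·126568 + 5
59: 6708109 = 59·113696 + 45
61: 6708109 = 61·109969

61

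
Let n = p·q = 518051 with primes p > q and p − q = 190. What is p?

Since p = q + 190, we have 518051 = q(q + 190), so q² + 190q − 518051 = 0.
Discriminant: 190² + 4·518051 = 36100 + 2072204 = 2108304; √2108304 = 1452.
q = (−190 + 1452)/2 = 631, and p = q + 190 = 821.
Check: 631 · 821 = 518051.

821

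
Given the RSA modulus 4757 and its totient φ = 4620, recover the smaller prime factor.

67

φ(n) = (p−1)(q−1) = n − (p+q) + 1, so p + q = 4757 − 4620 + 1 = 138.
p and q are the roots of t² − 138t + 4757 = 0.
Discriminant: 138² − 4·4757 = 19044 − 19028 = 16; √16 = 4.
q = (138 − 4)/2 = 67, p = (138 + 4)/2 = 71.
Check: 67 · 71 = 4757.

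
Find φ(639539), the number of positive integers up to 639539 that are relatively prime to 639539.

Factor: 639539 = 43 · 107 · 139.
φ(639539) = (43−1) · (107−1) · (139−1) = 42 · 106 · 138 = 614376.

614376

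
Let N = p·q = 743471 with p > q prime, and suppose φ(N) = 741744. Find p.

919

φ(n) = (p−1)(q−1) = n − (p+q) + 1, so p + q = 743471 − 741744 + 1 = 1728.
p and q are the roots of t² − 1728t + 743471 = 0.
Discriminant: 1728² − 4·743471 = 2985984 − 2973884 = 12100; √12100 = 110.
q = (1728 − 110)/2 = 809, p = (1728 + 110)/2 = 919.
Check: 809 · 919 = 743471.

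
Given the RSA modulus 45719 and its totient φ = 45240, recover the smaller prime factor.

φ(n) = (p−1)(q−1) = n − (p+q) + 1, so p + q = 45719 − 45240 + 1 = 480.
p and q are the roots of t² − 480t + 45719 = 0.
Discriminant: 480² − 4·45719 = 230400 − 182876 = 47524; √47524 = 218.
q = (480 − 218)/2 = 131, p = (480 + 218)/2 = 349.
Check: 131 · 349 = 45719.

131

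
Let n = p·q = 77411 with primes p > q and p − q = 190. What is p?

389

Since p = q + 190, we have 77411 = q(q + 190), so q² + 190q − 77411 = 0.
Discriminant: 190² + 4·77411 = 36100 + 309644 = 345744; √345744 = 588.
q = (−190 + 588)/2 = 199, and p = q + 190 = 389.
Check: 199 · 389 = 77411.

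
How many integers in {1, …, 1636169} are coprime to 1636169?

1593072

Factor: 1636169 = 79 · 139 · 149.
φ(1636169) = (79−1) · (139−1) · (149−1) = 78 · 138 · 148 = 1593072.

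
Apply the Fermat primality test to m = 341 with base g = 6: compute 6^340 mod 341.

56

6^1 ≡ 6 (mod 341)
6^2 ≡ 6^2 = 36 ≡ 36 (mod 341)
6^4 ≡ 36^2 = 1296 ≡ 273 (mod 341)
6^8 ≡ 273^2 = 74529 ≡ 191 (mod 341)
6^16 ≡ 191^2 = 36481 ≡ 335 (mod 341)
6^32 ≡ 335^2 = 112225 ≡ 36 (mod 341)
6^64 ≡ 36^2 = 1296 ≡ 273 (mod 341)
6^128 ≡ 273^2 = 74529 ≡ 191 (mod 341)
6^256 ≡ 191^2 = 36481 ≡ 335 (mod 341)
340 = 256 + 64 + 16 + 4 in binary powers of 2.
So 6^340 ≡ 335 · 273 · 335 · 273 ≡ 56 (mod 341).
Since 56 ≠ 1, base 6 is a Fermat witness: 341 is composite.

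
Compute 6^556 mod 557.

1

6^1 ≡ 6 (mod 557)
6^2 ≡ 6^2 = 36 ≡ 36 (mod 557)
6^4 ≡ 36^2 = 1296 ≡ 182 (mod 557)
6^8 ≡ 182^2 = 33124 ≡ 261 (mod 557)
6^16 ≡ 261^2 = 68121 ≡ 167 (mod 557)
6^32 ≡ 167^2 = 27889 ≡ 39 (mod 557)
6^64 ≡ 39^2 = 1521 ≡ 407 (mod 557)
6^128 ≡ 407^2 = 165649 ≡ 220 (mod 557)
6^256 ≡ 220^2 = 48400 ≡ 498 (mod 557)
6^512 ≡ 498^2 = 248004 ≡ 139 (mod 557)
556 = 512 + 32 + 8 + 4 in binary powers of 2.
So 6^556 ≡ 139 · 39 · 261 · 182 ≡ 1 (mod 557).
Since the result is 1, base 6 gives no evidence that 557 is composite.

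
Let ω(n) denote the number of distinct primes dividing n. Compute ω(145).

145 = 5 · 29
145 = 5 · 29, which has 2 distinct prime factors.

2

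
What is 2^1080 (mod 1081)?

2^1 ≡ 2 (mod 1081)
2^2 ≡ 2^2 = 4 ≡ 4 (mod 1081)
2^4 ≡ 4^2 = 16 ≡ 16 (mod 1081)
2^8 ≡ 16^2 = 256 ≡ 256 (mod 1081)
2^16 ≡ 256^2 = 65536 ≡ 676 (mod 1081)
2^32 ≡ 676^2 = 456976 ≡ 794 (mod 1081)
2^64 ≡ 794^2 = 630436 ≡ 213 (mod 1081)
2^128 ≡ 213^2 = 45369 ≡ 1048 (mod 1081)
2^256 ≡ 1048^2 = 1098304 ≡ 8 (mod 1081)
2^512 ≡ 8^2 = 64 ≡ 64 (mod 1081)
2^1024 ≡ 64^2 = 4096 ≡ 853 (mod 1081)
1080 = 1024 + 32 + 16 + 8 in binary powers of 2.
So 2^1080 ≡ 853 · 794 · 676 · 256 ≡ 165 (mod 1081).
Since 165 ≠ 1, base 2 is a Fermat witness: 1081 is composite.

165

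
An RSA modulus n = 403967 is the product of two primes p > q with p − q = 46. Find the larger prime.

Since p = q + 46, we have 403967 = q(q + 46), so q² + 46q − 403967 = 0.
Discriminant: 46² + 4·403967 = 2116 + 1615868 = 1617984; √1617984 = 1272.
q = (−46 + 1272)/2 = 613, and p = q + 46 = 659.
Check: 613 · 659 = 403967.

659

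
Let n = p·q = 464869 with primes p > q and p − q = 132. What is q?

619

Since p = q + 132, we have 464869 = q(q + 132), so q² + 132q − 464869 = 0.
Discriminant: 132² + 4·464869 = 17424 + 1859476 = 1876900; √1876900 = 1370.
q = (−132 + 1370)/2 = 619, and p = q + 132 = 751.
Check: 619 · 751 = 464869.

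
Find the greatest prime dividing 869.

79

869 = 11 · 79
79 is prime.
So 869 = 11 · 79; the largest prime factor is 79.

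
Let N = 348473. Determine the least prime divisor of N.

348473 is odd.
Digit sum 29, not divisible by 3.
Ends in 3: not divisible by 5.
7: 348473 = 7·49781 + 6
11: 348473 = 11·31679 + 4
13: 348473 = 13·26805 + 8
17: 348473 = 17·20498 + 7
19: 348473 = 19·18340 + 13
23: 348473 = 23·15151

23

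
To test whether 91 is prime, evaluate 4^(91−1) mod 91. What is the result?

4^1 ≡ 4 (mod 91)
4^2 ≡ 4^2 = 16 ≡ 16 (mod 91)
4^4 ≡ 16^2 = 256 ≡ 74 (mod 91)
4^8 ≡ 74^2 = 5476 ≡ 16 (mod 91)
4^16 ≡ 16^2 = 256 ≡ 74 (mod 91)
4^32 ≡ 74^2 = 5476 ≡ 16 (mod 91)
4^64 ≡ 16^2 = 256 ≡ 74 (mod 91)
90 = 64 + 16 + 8 + 2 in binary powers of 2.
So 4^90 ≡ 74 · 74 · 16 · 16 ≡ 1 (mod 91).
Since the result is 1, base 4 gives no evidence that 91 is composite.

1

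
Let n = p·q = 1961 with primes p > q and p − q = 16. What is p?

Since p = q + 16, we have 1961 = q(q + 16), so q² + 16q − 1961 = 0.
Discriminant: 16² + 4·1961 = 256 + 7844 = 8100; √8100 = 90.
q = (−16 + 90)/2 = 37, and p = q + 16 = 53.
Check: 37 · 53 = 1961.

53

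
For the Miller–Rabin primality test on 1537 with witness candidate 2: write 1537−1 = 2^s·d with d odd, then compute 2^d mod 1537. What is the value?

1537 − 1 = 1536 = 2^9 · 3, so d = 3.
2^1 ≡ 2 (mod 1537)
2^2 ≡ 2^2 = 4 ≡ 4 (mod 1537)
3 = 2 + 1 in binary powers of 2.
So 2^3 ≡ 4 · 2 ≡ 8 (mod 1537).
Squaring chain: 8 → 64 → 1022 → 861 → 487 → 471 → 513 → 342 → 152; never reaches −1, so base 2 is a Miller–Rabin witness that 1537 is composite.

8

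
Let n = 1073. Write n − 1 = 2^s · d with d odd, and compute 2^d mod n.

540

1073 − 1 = 1072 = 2^4 · 67, so d = 67.
2^1 ≡ 2 (mod 1073)
2^2 ≡ 2^2 = 4 ≡ 4 (mod 1073)
2^4 ≡ 4^2 = 16 ≡ 16 (mod 1073)
2^8 ≡ 16^2 = 256 ≡ 256 (mod 1073)
2^16 ≡ 256^2 = 65536 ≡ 83 (mod 1073)
2^32 ≡ 83^2 = 6889 ≡ 451 (mod 1073)
2^64 ≡ 451^2 = 203401 ≡ 604 (mod 1073)
67 = 64 + 2 + 1 in binary powers of 2.
So 2^67 ≡ 604 · 4 · 2 ≡ 540 (mod 1073).
Squaring chain: 540 → 817 → 83 → 451; never reaches −1, so base 2 is a Miller–Rabin witness that 1073 is composite.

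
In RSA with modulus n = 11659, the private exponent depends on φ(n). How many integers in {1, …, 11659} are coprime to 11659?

Factor: 11659 = 89 · 131.
φ(11659) = (89−1) · (131−1) = 88 · 130 = 11440.

11440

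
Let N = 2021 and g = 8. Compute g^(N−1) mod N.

1860

8^1 ≡ 8 (mod 2021)
8^2 ≡ 8^2 = 64 ≡ 64 (mod 2021)
8^4 ≡ 64^2 = 4096 ≡ 54 (mod 2021)
8^8 ≡ 54^2 = 2916 ≡ 895 (mod 2021)
8^16 ≡ 895^2 = 801025 ≡ 709 (mod 2021)
8^32 ≡ 709^2 = 502681 ≡ 1473 (mod 2021)
8^64 ≡ 1473^2 = 2169729 ≡ 1196 (mod 2021)
8^128 ≡ 1196^2 = 1430416 ≡ 1569 (mod 2021)
8^256 ≡ 1569^2 = 2461761 ≡ 183 (mod 2021)
8^512 ≡ 183^2 = 33489 ≡ 1153 (mod 2021)
8^1024 ≡ 1153^2 = 1329409 ≡ 1612 (mod 2021)
2020 = 1024 + 512 + 256 + 128 + 64 + 32 + 4 in binary powers of 2.
So 8^2020 ≡ 1612 · 1153 · 183 · 1569 · 1196 · 1473 · 54 ≡ 1860 (mod 2021).
Since 1860 ≠ 1, base 8 is a Fermat witness: 2021 is composite.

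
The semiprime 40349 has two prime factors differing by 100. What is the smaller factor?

157

Since p = q + 100, we have 40349 = q(q + 100), so q² + 100q − 40349 = 0.
Discriminant: 100² + 4·40349 = 10000 + 161396 = 171396; √171396 = 414.
q = (−100 + 414)/2 = 157, and p = q + 100 = 257.
Check: 157 · 257 = 40349.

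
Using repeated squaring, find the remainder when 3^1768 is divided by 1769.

400

3^1 ≡ 3 (mod 1769)
3^2 ≡ 3^2 = 9 ≡ 9 (mod 1769)
3^4 ≡ 9^2 = 81 ≡ 81 (mod 1769)
3^8 ≡ 81^2 = 6561 ≡ 1254 (mod 1769)
3^16 ≡ 1254^2 = 1572516 ≡ 1644 (mod 1769)
3^32 ≡ 1644^2 = 2702736 ≡ 1473 (mod 1769)
3^64 ≡ 1473^2 = 2169729 ≡ 935 (mod 1769)
3^128 ≡ 935^2 = 874225 ≡ 339 (mod 1769)
3^256 ≡ 339^2 = 114921 ≡ 1705 (mod 1769)
3^512 ≡ 1705^2 = 2907025 ≡ 558 (mod 1769)
3^1024 ≡ 558^2 = 311364 ≡ 20 (mod 1769)
1768 = 1024 + 512 + 128 + 64 + 32 + 8 in binary powers of 2.
So 3^1768 ≡ 20 · 558 · 339 · 935 · 1473 · 1254 ≡ 400 (mod 1769).
Since 400 ≠ 1, base 3 is a Fermat witness: 1769 is composite.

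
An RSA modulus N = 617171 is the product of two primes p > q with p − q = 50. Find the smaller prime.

761

Since p = q + 50, we have 617171 = q(q + 50), so q² + 50q − 617171 = 0.
Discriminant: 50² + 4·617171 = 2500 + 2468684 = 2471184; √2471184 = 1572.
q = (−50 + 1572)/2 = 761, and p = q + 50 = 811.
Check: 761 · 811 = 617171.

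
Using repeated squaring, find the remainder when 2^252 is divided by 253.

81

2^1 ≡ 2 (mod 253)
2^2 ≡ 2^2 = 4 ≡ 4 (mod 253)
2^4 ≡ 4^2 = 16 ≡ 16 (mod 253)
2^8 ≡ 16^2 = 256 ≡ 3 (mod 253)
2^16 ≡ 3^2 = 9 ≡ 9 (mod 253)
2^32 ≡ 9^2 = 81 ≡ 81 (mod 253)
2^64 ≡ 81^2 = 6561 ≡ 236 (mod 253)
2^128 ≡ 236^2 = 55696 ≡ 36 (mod 253)
252 = 128 + 64 + 32 + 16 + 8 + 4 in binary powers of 2.
So 2^252 ≡ 36 · 236 · 81 · 9 · 3 · 16 ≡ 81 (mod 253).
Since 81 ≠ 1, base 2 is a Fermat witness: 253 is composite.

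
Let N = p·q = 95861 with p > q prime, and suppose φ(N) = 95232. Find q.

257

φ(n) = (p−1)(q−1) = n − (p+q) + 1, so p + q = 95861 − 95232 + 1 = 630.
p and q are the roots of t² − 630t + 95861 = 0.
Discriminant: 630² − 4·95861 = 396900 − 383444 = 13456; √13456 = 116.
q = (630 − 116)/2 = 257, p = (630 + 116)/2 = 373.
Check: 257 · 373 = 95861.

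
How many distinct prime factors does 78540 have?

78540 = 2^2 · 19635
19635 = 3 · 6545
6545 = 5 · 1309
1309 = 7 · 187
187 = 11 · 17
78540 = 2^2 · 3 · 5 · 7 · 11 · 17, which has 6 distinct prime factors.

6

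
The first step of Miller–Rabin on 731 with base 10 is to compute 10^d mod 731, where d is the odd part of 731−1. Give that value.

232

731 − 1 = 730 = 2^1 · 365, so d = 365.
10^1 ≡ 10 (mod 731)
10^2 ≡ 10^2 = 100 ≡ 100 (mod 731)
10^4 ≡ 100^2 = 10000 ≡ 497 (mod 731)
10^8 ≡ 497^2 = 247009 ≡ 662 (mod 731)
10^16 ≡ 662^2 = 438244 ≡ 375 (mod 731)
10^32 ≡ 375^2 = 140625 ≡ 273 (mod 731)
10^64 ≡ 273^2 = 74529 ≡ 698 (mod 731)
10^128 ≡ 698^2 = 487204 ≡ 358 (mod 731)
10^256 ≡ 358^2 = 128164 ≡ 239 (mod 731)
365 = 256 + 64 + 32 + 8 + 4 + 1 in binary powers of 2.
So 10^365 ≡ 239 · 698 · 273 · 662 · 497 · 10 ≡ 232 (mod 731).
Squaring chain: 232; never reaches −1, so base 10 is a Miller–Rabin witness that 731 is composite.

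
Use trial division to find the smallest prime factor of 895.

5

895 is odd.
Digit sum 22, not divisible by 3.
Ends in 5: divisible by 5.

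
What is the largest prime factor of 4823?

53

4823 = 7 · 689
689 = 13 · 53
53 is prime.
So 4823 = 7 · 13 · 53; the largest prime factor is 53.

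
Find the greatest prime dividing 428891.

428891 = 61 · 7031
7031 = 79 · 89
89 is prime.
So 428891 = 61 · 79 · 89; the largest prime factor is 89.

89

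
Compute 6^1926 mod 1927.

6^1 ≡ 6 (mod 1927)
6^2 ≡ 6^2 = 36 ≡ 36 (mod 1927)
6^4 ≡ 36^2 = 1296 ≡ 1296 (mod 1927)
6^8 ≡ 1296^2 = 1679616 ≡ 1199 (mod 1927)
6^16 ≡ 1199^2 = 1437601 ≡ 59 (mod 1927)
6^32 ≡ 59^2 = 3481 ≡ 1554 (mod 1927)
6^64 ≡ 1554^2 = 2414916 ≡ 385 (mod 1927)
6^128 ≡ 385^2 = 148225 ≡ 1773 (mod 1927)
6^256 ≡ 1773^2 = 3143529 ≡ 592 (mod 1927)
6^512 ≡ 592^2 = 350464 ≡ 1677 (mod 1927)
6^1024 ≡ 1677^2 = 2812329 ≡ 836 (mod 1927)
1926 = 1024 + 512 + 256 + 128 + 4 + 2 in binary powers of 2.
So 6^1926 ≡ 836 · 1677 · 592 · 1773 · 1296 · 36 ≡ 777 (mod 1927).
Since 777 ≠ 1, base 6 is a Fermat witness: 1927 is composite.

777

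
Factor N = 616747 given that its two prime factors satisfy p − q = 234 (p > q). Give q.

677

Since p = q + 234, we have 616747 = q(q + 234), so q² + 234q − 616747 = 0.
Discriminant: 234² + 4·616747 = 54756 + 2466988 = 2521744; √2521744 = 1588.
q = (−234 + 1588)/2 = 677, and p = q + 234 = 911.
Check: 677 · 911 = 616747.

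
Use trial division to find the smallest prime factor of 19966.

2

19966 is even: 2 divides it.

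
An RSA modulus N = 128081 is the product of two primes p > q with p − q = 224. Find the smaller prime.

263

Since p = q + 224, we have 128081 = q(q + 224), so q² + 224q − 128081 = 0.
Discriminant: 224² + 4·128081 = 50176 + 512324 = 562500; √562500 = 750.
q = (−224 + 750)/2 = 263, and p = q + 224 = 487.
Check: 263 · 487 = 128081.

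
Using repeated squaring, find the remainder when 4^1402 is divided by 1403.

4^1 ≡ 4 (mod 1403)
4^2 ≡ 4^2 = 16 ≡ 16 (mod 1403)
4^4 ≡ 16^2 = 256 ≡ 256 (mod 1403)
4^8 ≡ 256^2 = 65536 ≡ 998 (mod 1403)
4^16 ≡ 998^2 = 996004 ≡ 1277 (mod 1403)
4^32 ≡ 1277^2 = 1630729 ≡ 443 (mod 1403)
4^64 ≡ 443^2 = 196249 ≡ 1232 (mod 1403)
4^128 ≡ 1232^2 = 1517824 ≡ 1181 (mod 1403)
4^256 ≡ 1181^2 = 1394761 ≡ 179 (mod 1403)
4^512 ≡ 179^2 = 32041 ≡ 1175 (mod 1403)
4^1024 ≡ 1175^2 = 1380625 ≡ 73 (mod 1403)
1402 = 1024 + 256 + 64 + 32 + 16 + 8 + 2 in binary powers of 2.
So 4^1402 ≡ 73 · 179 · 1232 · 443 · 1277 · 998 · 16 ≡ 1001 (mod 1403).
Since 1001 ≠ 1, base 4 is a Fermat witness: 1403 is composite.

1001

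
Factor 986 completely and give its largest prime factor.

29

986 = 2 · 493
493 = 17 · 29
29 is prime.
So 986 = 2 · 17 · 29; the largest prime factor is 29.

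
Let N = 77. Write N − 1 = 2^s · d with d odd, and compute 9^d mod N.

77 − 1 = 76 = 2^2 · 19, so d = 19.
9^1 ≡ 9 (mod 77)
9^2 ≡ 9^2 = 81 ≡ 4 (mod 77)
9^4 ≡ 4^2 = 16 ≡ 16 (mod 77)
9^8 ≡ 16^2 = 256 ≡ 25 (mod 77)
9^16 ≡ 25^2 = 625 ≡ 9 (mod 77)
19 = 16 + 2 + 1 in binary powers of 2.
So 9^19 ≡ 9 · 4 · 9 ≡ 16 (mod 77).
Squaring chain: 16 → 25; never reaches −1, so base 9 is a Miller–Rabin witness that 77 is composite.

16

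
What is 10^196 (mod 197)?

1

10^1 ≡ 10 (mod 197)
10^2 ≡ 10^2 = 100 ≡ 100 (mod 197)
10^4 ≡ 100^2 = 10000 ≡ 150 (mod 197)
10^8 ≡ 150^2 = 22500 ≡ 42 (mod 197)
10^16 ≡ 42^2 = 1764 ≡ 188 (mod 197)
10^32 ≡ 188^2 = 35344 ≡ 81 (mod 197)
10^64 ≡ 81^2 = 6561 ≡ 60 (mod 197)
10^128 ≡ 60^2 = 3600 ≡ 54 (mod 197)
196 = 128 + 64 + 4 in binary powers of 2.
So 10^196 ≡ 54 · 60 · 150 ≡ 1 (mod 197).
Since the result is 1, base 10 gives no evidence that 197 is composite.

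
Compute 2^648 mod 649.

80

2^1 ≡ 2 (mod 649)
2^2 ≡ 2^2 = 4 ≡ 4 (mod 649)
2^4 ≡ 4^2 = 16 ≡ 16 (mod 649)
2^8 ≡ 16^2 = 256 ≡ 256 (mod 649)
2^16 ≡ 256^2 = 65536 ≡ 636 (mod 649)
2^32 ≡ 636^2 = 404496 ≡ 169 (mod 649)
2^64 ≡ 169^2 = 28561 ≡ 5 (mod 649)
2^128 ≡ 5^2 = 25 ≡ 25 (mod 649)
2^256 ≡ 25^2 = 625 ≡ 625 (mod 649)
2^512 ≡ 625^2 = 390625 ≡ 576 (mod 649)
648 = 512 + 128 + 8 in binary powers of 2.
So 2^648 ≡ 576 · 25 · 256 ≡ 80 (mod 649).
Since 80 ≠ 1, base 2 is a Fermat witness: 649 is composite.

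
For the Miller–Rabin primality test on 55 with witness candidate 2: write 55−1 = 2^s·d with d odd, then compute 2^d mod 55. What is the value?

55 − 1 = 54 = 2^1 · 27, so d = 27.
2^1 ≡ 2 (mod 55)
2^2 ≡ 2^2 = 4 ≡ 4 (mod 55)
2^4 ≡ 4^2 = 16 ≡ 16 (mod 55)
2^8 ≡ 16^2 = 256 ≡ 36 (mod 55)
2^16 ≡ 36^2 = 1296 ≡ 31 (mod 55)
27 = 16 + 8 + 2 + 1 in binary powers of 2.
So 2^27 ≡ 31 · 36 · 4 · 2 ≡ 18 (mod 55).
Squaring chain: 18; never reaches −1, so base 2 is a Miller–Rabin witness that 55 is composite.

18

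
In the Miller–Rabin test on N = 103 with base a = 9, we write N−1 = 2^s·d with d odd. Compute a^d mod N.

103 − 1 = 102 = 2^1 · 51, so d = 51.
9^1 ≡ 9 (mod 103)
9^2 ≡ 9^2 = 81 ≡ 81 (mod 103)
9^4 ≡ 81^2 = 6561 ≡ 72 (mod 103)
9^8 ≡ 72^2 = 5184 ≡ 34 (mod 103)
9^16 ≡ 34^2 = 1156 ≡ 23 (mod 103)
9^32 ≡ 23^2 = 529 ≡ 14 (mod 103)
51 = 32 + 16 + 2 + 1 in binary powers of 2.
So 9^51 ≡ 14 · 23 · 81 · 9 ≡ 1 (mod 103).
Since 9^d ≡ 1 (mod 103), base 9 does not prove 103 composite.

1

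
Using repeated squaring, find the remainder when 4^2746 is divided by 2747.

4^1 ≡ 4 (mod 2747)
4^2 ≡ 4^2 = 16 ≡ 16 (mod 2747)
4^4 ≡ 16^2 = 256 ≡ 256 (mod 2747)
4^8 ≡ 256^2 = 65536 ≡ 2355 (mod 2747)
4^16 ≡ 2355^2 = 5546025 ≡ 2579 (mod 2747)
4^32 ≡ 2579^2 = 6651241 ≡ 754 (mod 2747)
4^64 ≡ 754^2 = 568516 ≡ 2634 (mod 2747)
4^128 ≡ 2634^2 = 6937956 ≡ 1781 (mod 2747)
4^256 ≡ 1781^2 = 3171961 ≡ 1923 (mod 2747)
4^512 ≡ 1923^2 = 3697929 ≡ 467 (mod 2747)
4^1024 ≡ 467^2 = 218089 ≡ 1076 (mod 2747)
4^2048 ≡ 1076^2 = 1157776 ≡ 1289 (mod 2747)
2746 = 2048 + 512 + 128 + 32 + 16 + 8 + 2 in binary powers of 2.
So 4^2746 ≡ 1289 · 467 · 1781 · 754 · 2579 · 2355 · 16 ≡ 2046 (mod 2747).
Since 2046 ≠ 1, base 4 is a Fermat witness: 2747 is composite.

2046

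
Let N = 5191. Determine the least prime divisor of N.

29

5191 is odd.
Digit sum 16, not divisible by 3.
Ends in 1: not divisible by 5.
7: 5191 = 7·741 + 4
11: 5191 = 11·471 + 10
13: 5191 = 13·399 + 4
17: 5191 = 17·305 + 6
19: 5191 = 19·273 + 4
23: 5191 = 23·225 + 16
29: 5191 = 29·179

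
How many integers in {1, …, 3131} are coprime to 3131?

Factor: 3131 = 31 · 101.
φ(3131) = (31−1) · (101−1) = 30 · 100 = 3000.

3000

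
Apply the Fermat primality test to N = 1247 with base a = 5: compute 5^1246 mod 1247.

5^1 ≡ 5 (mod 1247)
5^2 ≡ 5^2 = 25 ≡ 25 (mod 1247)
5^4 ≡ 25^2 = 625 ≡ 625 (mod 1247)
5^8 ≡ 625^2 = 390625 ≡ 314 (mod 1247)
5^16 ≡ 314^2 = 98596 ≡ 83 (mod 1247)
5^32 ≡ 83^2 = 6889 ≡ 654 (mod 1247)
5^64 ≡ 654^2 = 427716 ≡ 1242 (mod 1247)
5^128 ≡ 1242^2 = 1542564 ≡ 25 (mod 1247)
5^256 ≡ 25^2 = 625 ≡ 625 (mod 1247)
5^512 ≡ 625^2 = 390625 ≡ 314 (mod 1247)
5^1024 ≡ 314^2 = 98596 ≡ 83 (mod 1247)
1246 = 1024 + 128 + 64 + 16 + 8 + 4 + 2 in binary powers of 2.
So 5^1246 ≡ 83 · 25 · 1242 · 83 · 314 · 625 · 25 ≡ 436 (mod 1247).
Since 436 ≠ 1, base 5 is a Fermat witness: 1247 is composite.

436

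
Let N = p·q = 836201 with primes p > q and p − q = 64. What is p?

Since p = q + 64, we have 836201 = q(q + 64), so q² + 64q − 836201 = 0.
Discriminant: 64² + 4·836201 = 4096 + 3344804 = 3348900; √3348900 = 1830.
q = (−64 + 1830)/2 = 883, and p = q + 64 = 947.
Check: 883 · 947 = 836201.

947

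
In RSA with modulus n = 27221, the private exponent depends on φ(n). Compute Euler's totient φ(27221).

Factor: 27221 = 163 · 167.
φ(27221) = (163−1) · (167−1) = 162 · 166 = 26892.

26892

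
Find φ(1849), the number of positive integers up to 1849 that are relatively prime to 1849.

Factor: 1849 = 43^2.
φ(1849) = 43^1·(43−1) = 1806.

1806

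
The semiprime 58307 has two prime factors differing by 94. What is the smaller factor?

199

Since p = q + 94, we have 58307 = q(q + 94), so q² + 94q − 58307 = 0.
Discriminant: 94² + 4·58307 = 8836 + 233228 = 242064; √242064 = 492.
q = (−94 + 492)/2 = 199, and p = q + 94 = 293.
Check: 199 · 293 = 58307.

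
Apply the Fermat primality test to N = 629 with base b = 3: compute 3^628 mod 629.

3^1 ≡ 3 (mod 629)
3^2 ≡ 3^2 = 9 ≡ 9 (mod 629)
3^4 ≡ 9^2 = 81 ≡ 81 (mod 629)
3^8 ≡ 81^2 = 6561 ≡ 271 (mod 629)
3^16 ≡ 271^2 = 73441 ≡ 477 (mod 629)
3^32 ≡ 477^2 = 227529 ≡ 460 (mod 629)
3^64 ≡ 460^2 = 211600 ≡ 256 (mod 629)
3^128 ≡ 256^2 = 65536 ≡ 120 (mod 629)
3^256 ≡ 120^2 = 14400 ≡ 562 (mod 629)
3^512 ≡ 562^2 = 315844 ≡ 86 (mod 629)
628 = 512 + 64 + 32 + 16 + 4 in binary powers of 2.
So 3^628 ≡ 86 · 256 · 460 · 477 · 81 ≡ 625 (mod 629).
Since 625 ≠ 1, base 3 is a Fermat witness: 629 is composite.

625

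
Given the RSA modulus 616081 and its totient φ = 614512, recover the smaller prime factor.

φ(n) = (p−1)(q−1) = n − (p+q) + 1, so p + q = 616081 − 614512 + 1 = 1570.
p and q are the roots of t² − 1570t + 616081 = 0.
Discriminant: 1570² − 4·616081 = 2464900 − 2464324 = 576; √576 = 24.
q = (1570 − 24)/2 = 773, p = (1570 + 24)/2 = 797.
Check: 773 · 797 = 616081.

773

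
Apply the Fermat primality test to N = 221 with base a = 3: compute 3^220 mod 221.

3^1 ≡ 3 (mod 221)
3^2 ≡ 3^2 = 9 ≡ 9 (mod 221)
3^4 ≡ 9^2 = 81 ≡ 81 (mod 221)
3^8 ≡ 81^2 = 6561 ≡ 152 (mod 221)
3^16 ≡ 152^2 = 23104 ≡ 120 (mod 221)
3^32 ≡ 120^2 = 14400 ≡ 35 (mod 221)
3^64 ≡ 35^2 = 1225 ≡ 120 (mod 221)
3^128 ≡ 120^2 = 14400 ≡ 35 (mod 221)
220 = 128 + 64 + 16 + 8 + 4 in binary powers of 2.
So 3^220 ≡ 35 · 120 · 120 · 152 · 81 ≡ 55 (mod 221).
Since 55 ≠ 1, base 3 is a Fermat witness: 221 is composite.

55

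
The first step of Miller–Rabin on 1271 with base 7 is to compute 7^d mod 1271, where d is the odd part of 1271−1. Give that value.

191

1271 − 1 = 1270 = 2^1 · 635, so d = 635.
7^1 ≡ 7 (mod 1271)
7^2 ≡ 7^2 = 49 ≡ 49 (mod 1271)
7^4 ≡ 49^2 = 2401 ≡ 1130 (mod 1271)
7^8 ≡ 1130^2 = 1276900 ≡ 816 (mod 1271)
7^16 ≡ 816^2 = 665856 ≡ 1123 (mod 1271)
7^32 ≡ 1123^2 = 1261129 ≡ 297 (mod 1271)
7^64 ≡ 297^2 = 88209 ≡ 510 (mod 1271)
7^128 ≡ 510^2 = 260100 ≡ 816 (mod 1271)
7^256 ≡ 816^2 = 665856 ≡ 1123 (mod 1271)
7^512 ≡ 1123^2 = 1261129 ≡ 297 (mod 1271)
635 = 512 + 64 + 32 + 16 + 8 + 2 + 1 in binary powers of 2.
So 7^635 ≡ 297 · 510 · 297 · 1123 · 816 · 49 · 7 ≡ 191 (mod 1271).
Squaring chain: 191; never reaches −1, so base 7 is a Miller–Rabin witness that 1271 is composite.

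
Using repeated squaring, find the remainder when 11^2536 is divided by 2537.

11^1 ≡ 11 (mod 2537)
11^2 ≡ 11^2 = 121 ≡ 121 (mod 2537)
11^4 ≡ 121^2 = 14641 ≡ 1956 (mod 2537)
11^8 ≡ 1956^2 = 3825936 ≡ 140 (mod 2537)
11^16 ≡ 140^2 = 19600 ≡ 1841 (mod 2537)
11^32 ≡ 1841^2 = 3389281 ≡ 2386 (mod 2537)
11^64 ≡ 2386^2 = 5692996 ≡ 2505 (mod 2537)
11^128 ≡ 2505^2 = 6275025 ≡ 1024 (mod 2537)
11^256 ≡ 1024^2 = 1048576 ≡ 795 (mod 2537)
11^512 ≡ 795^2 = 632025 ≡ 312 (mod 2537)
11^1024 ≡ 312^2 = 97344 ≡ 938 (mod 2537)
11^2048 ≡ 938^2 = 879844 ≡ 2042 (mod 2537)
2536 = 2048 + 256 + 128 + 64 + 32 + 8 in binary powers of 2.
So 11^2536 ≡ 2042 · 795 · 1024 · 2505 · 2386 · 140 ≡ 1067 (mod 2537).
Since 1067 ≠ 1, base 11 is a Fermat witness: 2537 is composite.

1067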